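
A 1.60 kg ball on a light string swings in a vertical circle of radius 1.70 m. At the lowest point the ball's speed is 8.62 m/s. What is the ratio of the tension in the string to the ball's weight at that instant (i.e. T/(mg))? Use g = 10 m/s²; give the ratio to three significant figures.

5.37

At the bottom, T − mg = mv²/r, so T = m(v²/r + g) and T/(mg) = v²/(rg) + 1 = (8.62)²/(1.70 × 10.0) + 1 = 4.371 + 1 = 5.371.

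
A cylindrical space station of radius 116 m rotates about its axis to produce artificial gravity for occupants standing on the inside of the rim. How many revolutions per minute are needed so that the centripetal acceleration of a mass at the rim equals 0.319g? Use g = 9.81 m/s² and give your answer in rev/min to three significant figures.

Require ω²r = 0.319g, so ω = √(0.319 × 9.81/116) = 0.1642 rad/s.
In rev/min: ω × 60/(2π) = 0.1642 × 60/(2π) = 1.568 rev/min.

1.57 rev/min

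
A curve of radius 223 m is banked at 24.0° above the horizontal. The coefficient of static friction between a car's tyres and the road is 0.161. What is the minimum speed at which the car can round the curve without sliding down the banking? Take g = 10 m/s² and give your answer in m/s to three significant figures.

24.3 m/s

At the minimum speed, friction acts up the slope at its limiting value f = μN. Radially (horizontal, toward centre): N sinθ − μN cosθ = mv²/r. Vertically: N cosθ + μN sinθ = mg.
Dividing: v² = r g (sinθ − μcosθ)/(cosθ + μsinθ).
sinθ − μcosθ = 0.4067 − 0.161×0.9135 = 0.2597; cosθ + μsinθ = 0.9135 + 0.161×0.4067 = 0.9790.
v² = 223 × 10.0 × 0.2597/0.9790 = 591.4 m²/s², so v = 24.32 m/s.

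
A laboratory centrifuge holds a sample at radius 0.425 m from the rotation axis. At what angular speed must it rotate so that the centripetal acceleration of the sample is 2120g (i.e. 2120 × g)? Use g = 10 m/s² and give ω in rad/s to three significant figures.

Centripetal acceleration a_c = ω²r. Setting ω²r = 2120g:
ω = √(2120g / r) = √(2120 × 10.0 / 0.425) = √49880 = 223.3 rad/s.

223 rad/s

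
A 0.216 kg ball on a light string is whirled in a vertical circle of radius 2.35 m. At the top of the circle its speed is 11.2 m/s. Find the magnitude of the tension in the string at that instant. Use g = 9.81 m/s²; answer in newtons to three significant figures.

9.41 N

At the top, both T and the weight mg point inward (toward the centre), so T + mg = mv²/r.
T = m(v²/r − g) = 0.216 × ((11.2)²/2.35 − 9.81) = 0.216 × (53.38 − 9.81) = 0.216 × 43.57 = 9.411 N.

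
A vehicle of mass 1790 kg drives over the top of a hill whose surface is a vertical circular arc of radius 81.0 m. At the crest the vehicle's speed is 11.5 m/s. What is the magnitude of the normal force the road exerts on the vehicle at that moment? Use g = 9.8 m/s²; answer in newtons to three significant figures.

14600 N

At the crest the centripetal acceleration points downward (toward the centre of the arc), so mg − N = mv²/r.
N = m(g − v²/r) = 1790 × (9.8 − (11.5)²/81.0) = 1790 × (9.8 − 1.633) = 1790 × 8.167 = 14620 N.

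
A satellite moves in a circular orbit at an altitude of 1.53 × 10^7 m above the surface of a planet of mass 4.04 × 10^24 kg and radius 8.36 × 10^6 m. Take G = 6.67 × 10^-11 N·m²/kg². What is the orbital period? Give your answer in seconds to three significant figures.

44100 s

r = R + h = 8.36 × 10^6 + 1.53 × 10^7 = 2.366 × 10^7 m. Gravity provides the centripetal force: G M m / r² = m v² / r ⇒ v = √(GM/r) = 3375 m/s.
T = 2πr/v = 2π × 2.366 × 10^7 / 3375 = 44050 s.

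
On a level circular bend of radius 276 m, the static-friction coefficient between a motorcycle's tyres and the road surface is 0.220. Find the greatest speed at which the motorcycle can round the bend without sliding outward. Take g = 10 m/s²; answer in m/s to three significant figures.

On a flat curve, static friction is the only horizontal force, so it must supply the full centripetal force: μ_s m g = m v²/r.
Mass cancels: v_max = √(μ_s g r) = √(0.220 × 10.0 × 276) = √607.2 = 24.64 m/s.

24.6 m/s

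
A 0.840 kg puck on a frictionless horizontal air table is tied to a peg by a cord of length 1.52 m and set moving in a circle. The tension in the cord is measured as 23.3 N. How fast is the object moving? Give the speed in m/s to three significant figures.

6.49 m/s

T = m v²/r ⇒ v = √(T r / m) = √(23.3 × 1.52 / 0.840) = √42.16 = 6.493 m/s.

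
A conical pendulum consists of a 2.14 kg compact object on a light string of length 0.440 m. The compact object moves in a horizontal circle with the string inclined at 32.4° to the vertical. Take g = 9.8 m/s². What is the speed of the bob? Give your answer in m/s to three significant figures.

1.21 m/s

The radius of the circle is r = L sinθ = 0.440 × sin 32.4° = 0.2358 m.
Horizontally T sinθ = mv²/r and vertically T cosθ = mg, so tanθ = v²/(rg).
v = √(r g tanθ) = √(0.2358 × 9.8 × 0.6346) = √1.466 = 1.211 m/s.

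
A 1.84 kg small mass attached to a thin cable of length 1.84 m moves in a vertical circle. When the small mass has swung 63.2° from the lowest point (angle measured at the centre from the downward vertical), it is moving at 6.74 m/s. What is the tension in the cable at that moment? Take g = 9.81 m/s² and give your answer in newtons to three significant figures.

53.6 N

Take the radial direction toward the centre of the circle as positive. The component of the weight along the string toward the centre is −mg cos φ (φ measured from the bottom), so Newton's second law along the string gives T − mg cos φ = m v²/r.
cos 63.2° = 0.4509, so T = m(v²/r + g cos φ) = 1.84 × ((6.74)²/1.84 + 9.81 × 0.4509) = 1.84 × (24.69 + (4.423)) = 1.84 × 29.11 = 53.57 N.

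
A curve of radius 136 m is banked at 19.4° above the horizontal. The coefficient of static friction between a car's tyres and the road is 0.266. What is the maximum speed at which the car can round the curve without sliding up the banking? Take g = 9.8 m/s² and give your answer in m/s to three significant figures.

30.2 m/s

At the maximum speed, friction acts down the slope at its limiting value f = μN. Radially (horizontal, toward centre): N sinθ + μN cosθ = mv²/r. Vertically: N cosθ − μN sinθ = mg.
Dividing: v² = r g (sinθ + μcosθ)/(cosθ − μsinθ).
sinθ + μcosθ = 0.3322 + 0.266×0.9432 = 0.5831; cosθ − μsinθ = 0.9432 − 0.266×0.3322 = 0.8549.
v² = 136 × 9.8 × 0.5831/0.8549 = 909.0 m²/s², so v = 30.15 m/s.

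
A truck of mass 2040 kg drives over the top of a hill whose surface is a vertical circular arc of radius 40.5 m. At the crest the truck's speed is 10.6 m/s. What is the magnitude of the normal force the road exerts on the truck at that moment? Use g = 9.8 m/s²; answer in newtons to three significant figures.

At the crest the centripetal acceleration points downward (toward the centre of the arc), so mg − N = mv²/r.
N = m(g − v²/r) = 2040 × (9.8 − (10.6)²/40.5) = 2040 × (9.8 − 2.774) = 2040 × 7.026 = 14330 N.

14300 N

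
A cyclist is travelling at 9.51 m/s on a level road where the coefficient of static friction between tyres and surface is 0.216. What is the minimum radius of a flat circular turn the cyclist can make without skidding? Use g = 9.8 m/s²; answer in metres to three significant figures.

At the limit, μ_s m g = m v²/r, so r_min = v²/(μ_s g) = (9.51)²/(0.216 × 9.8) = 90.44/2.117 = 42.72 m.

42.7 m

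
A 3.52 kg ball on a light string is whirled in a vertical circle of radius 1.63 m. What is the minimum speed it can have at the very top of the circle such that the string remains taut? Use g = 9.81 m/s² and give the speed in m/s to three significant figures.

At the highest point the centre is directly below, so both the weight and T act inward: T + mg = mv²/r.
At minimum speed T → 0, so mg = mv_min²/r ⇒ v_min = √(g r) = √(9.81 × 1.63) = 3.999 m/s.

4.00 m/s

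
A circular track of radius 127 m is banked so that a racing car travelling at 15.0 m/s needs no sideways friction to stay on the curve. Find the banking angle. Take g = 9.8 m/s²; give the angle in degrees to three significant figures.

10.2°

For a frictionless banked turn: horizontally N sinθ = mv²/r and vertically N cosθ = mg.
Dividing: tanθ = v²/(r g) = (15.0)²/(127 × 9.8) = 225.0/1245 = 0.1808.
θ = arctan(0.1808) = 10.25°.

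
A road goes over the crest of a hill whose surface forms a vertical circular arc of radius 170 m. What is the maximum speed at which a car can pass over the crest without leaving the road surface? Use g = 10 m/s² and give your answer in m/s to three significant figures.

At the crest the centre of the circle is below the car, so the net downward (centripetal) force is mg − N = mv²/r.
The car leaves the road when N → 0, giving v_max = √(g r) = √(10.0 × 170) = 41.23 m/s.

41.2 m/s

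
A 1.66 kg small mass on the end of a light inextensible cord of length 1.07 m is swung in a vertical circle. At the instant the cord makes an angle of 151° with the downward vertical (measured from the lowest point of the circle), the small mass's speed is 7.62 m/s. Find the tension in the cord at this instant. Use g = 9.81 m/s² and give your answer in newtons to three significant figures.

75.8 N

Take the radial direction toward the centre of the circle as positive. The component of the weight along the string toward the centre is −mg cos φ (φ measured from the bottom), so Newton's second law along the string gives T − mg cos φ = m v²/r.
cos 151° = -0.8746, so T = m(v²/r + g cos φ) = 1.66 × ((7.62)²/1.07 + 9.81 × -0.8746) = 1.66 × (54.27 + (-8.580)) = 1.66 × 45.69 = 75.84 N.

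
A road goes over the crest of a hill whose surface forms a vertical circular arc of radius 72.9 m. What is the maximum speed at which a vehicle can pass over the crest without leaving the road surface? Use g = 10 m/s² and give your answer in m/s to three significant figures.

27.0 m/s

At the crest the centre of the circle is below the vehicle, so the net downward (centripetal) force is mg − N = mv²/r.
The vehicle leaves the road when N → 0, giving v_max = √(g r) = √(10.0 × 72.9) = 27.00 m/s.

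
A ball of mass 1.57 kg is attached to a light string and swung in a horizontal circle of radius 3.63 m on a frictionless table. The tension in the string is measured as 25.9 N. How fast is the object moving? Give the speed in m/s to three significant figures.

T = m v²/r ⇒ v = √(T r / m) = √(25.9 × 3.63 / 1.57) = √59.88 = 7.738 m/s.

7.74 m/s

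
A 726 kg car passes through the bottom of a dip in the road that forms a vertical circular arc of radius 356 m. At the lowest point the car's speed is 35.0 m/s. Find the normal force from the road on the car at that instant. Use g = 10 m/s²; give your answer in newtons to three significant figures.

At the lowest point, N points up (toward the centre) and the weight mg points down (away from the centre), so the net inward force is N − mg = mv²/r.
N = m(v²/r + g) = 726 × ((35.0)²/356 + 10.0) = 726 × (3.441 + 10.0) = 726 × 13.44 = 9758 N.

9760 N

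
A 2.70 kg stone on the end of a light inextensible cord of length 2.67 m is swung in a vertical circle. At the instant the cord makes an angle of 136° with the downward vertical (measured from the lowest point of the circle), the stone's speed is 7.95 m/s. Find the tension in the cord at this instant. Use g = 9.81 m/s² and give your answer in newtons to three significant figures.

44.9 N

Take the radial direction toward the centre of the circle as positive. The component of the weight along the string toward the centre is −mg cos φ (φ measured from the bottom), so Newton's second law along the string gives T − mg cos φ = m v²/r.
cos 136° = -0.7193, so T = m(v²/r + g cos φ) = 2.70 × ((7.95)²/2.67 + 9.81 × -0.7193) = 2.70 × (23.67 + (-7.057)) = 2.70 × 16.61 = 44.86 N.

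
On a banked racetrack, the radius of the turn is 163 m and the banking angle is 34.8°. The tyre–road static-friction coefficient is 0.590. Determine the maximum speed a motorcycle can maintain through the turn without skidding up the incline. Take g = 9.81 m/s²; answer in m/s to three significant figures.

59.0 m/s

At the maximum speed, friction acts down the slope at its limiting value f = μN. Radially (horizontal, toward centre): N sinθ + μN cosθ = mv²/r. Vertically: N cosθ − μN sinθ = mg.
Dividing: v² = r g (sinθ + μcosθ)/(cosθ − μsinθ).
sinθ + μcosθ = 0.5707 + 0.590×0.8211 = 1.055; cosθ − μsinθ = 0.8211 − 0.590×0.5707 = 0.4844.
v² = 163 × 9.81 × 1.055/0.4844 = 3483 m²/s², so v = 59.02 m/s.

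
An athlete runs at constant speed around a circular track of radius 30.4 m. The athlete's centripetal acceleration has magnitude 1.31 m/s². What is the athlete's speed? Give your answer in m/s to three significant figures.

6.31 m/s

a_c = v²/r ⇒ v = √(a_c · r) = √(1.31 × 30.4) = √39.82 = 6.311 m/s.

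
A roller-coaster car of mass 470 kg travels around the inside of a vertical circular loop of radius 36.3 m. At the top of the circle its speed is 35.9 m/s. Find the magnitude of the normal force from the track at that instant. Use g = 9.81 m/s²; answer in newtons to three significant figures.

At the top, both N and the weight mg point inward (toward the centre), so N + mg = mv²/r.
N = m(v²/r − g) = 470 × ((35.9)²/36.3 − 9.81) = 470 × (35.50 − 9.81) = 470 × 25.69 = 12080 N.

12100 N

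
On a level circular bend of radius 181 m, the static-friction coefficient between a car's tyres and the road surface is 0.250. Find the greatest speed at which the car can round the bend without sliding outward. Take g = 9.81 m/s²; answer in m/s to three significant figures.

The only inward force on a level bend is static friction, so at the limit f_s = μ_s N = μ_s m g = m v²/r.
Mass cancels: v_max = √(μ_s g r) = √(0.250 × 9.81 × 181) = √443.9 = 21.07 m/s.

21.1 m/s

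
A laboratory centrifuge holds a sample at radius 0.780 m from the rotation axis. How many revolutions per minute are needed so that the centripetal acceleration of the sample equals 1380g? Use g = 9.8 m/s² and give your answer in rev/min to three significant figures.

Require ω²r = 1380g, so ω = √(1380 × 9.8/0.780) = 131.7 rad/s.
In rev/min: ω × 60/(2π) = 131.7 × 60/(2π) = 1257 rev/min.

1260 rev/min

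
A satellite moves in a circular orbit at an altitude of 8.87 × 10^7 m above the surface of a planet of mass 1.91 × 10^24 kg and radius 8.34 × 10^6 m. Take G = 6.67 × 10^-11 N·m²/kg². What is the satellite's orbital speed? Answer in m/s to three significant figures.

1150 m/s

Orbital radius r = R + h = 8.34 × 10^6 + 8.87 × 10^7 = 9.704 × 10^7 m.
Gravity supplies the centripetal force: G M m / r² = m v² / r, so v = √(GM/r).
v = √(6.67 × 10^-11 × 1.91 × 10^24 / 9.704 × 10^7) = √(1.313 × 10^6) = 1146 m/s.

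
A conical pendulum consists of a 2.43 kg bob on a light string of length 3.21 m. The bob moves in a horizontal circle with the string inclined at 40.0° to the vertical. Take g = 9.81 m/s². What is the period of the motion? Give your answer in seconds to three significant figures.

r = L sinθ = 2.063 m. From T sinθ = mω²r and T cosθ = mg: tanθ = ω²r/g, so ω² = g tanθ / r = g/(L cosθ).
ω = √(g/(L cosθ)) = √(9.81/(3.21 × 0.7660)) = √3.989 = 1.997 rad/s.
Period = 2π/ω = 3.146 s.

3.15 s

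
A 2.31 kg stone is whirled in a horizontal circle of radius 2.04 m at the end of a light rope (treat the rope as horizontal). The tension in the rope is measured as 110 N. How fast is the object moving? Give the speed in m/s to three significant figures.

T = m v²/r ⇒ v = √(T r / m) = √(110 × 2.04 / 2.31) = √97.14 = 9.856 m/s.

9.86 m/s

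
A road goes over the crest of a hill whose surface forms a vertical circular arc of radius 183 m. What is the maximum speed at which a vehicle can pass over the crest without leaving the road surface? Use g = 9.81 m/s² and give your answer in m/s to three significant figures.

At the crest the centre of the circle is below the vehicle, so the net downward (centripetal) force is mg − N = mv²/r.
The vehicle leaves the road when N → 0, giving v_max = √(g r) = √(9.81 × 183) = 42.37 m/s.

42.4 m/s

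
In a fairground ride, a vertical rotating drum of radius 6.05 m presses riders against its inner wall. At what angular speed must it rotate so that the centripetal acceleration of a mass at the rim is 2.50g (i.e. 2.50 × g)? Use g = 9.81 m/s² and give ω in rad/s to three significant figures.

2.01 rad/s

Centripetal acceleration a_c = ω²r. Setting ω²r = 2.50g:
ω = √(2.50g / r) = √(2.50 × 9.81 / 6.05) = √4.054 = 2.013 rad/s.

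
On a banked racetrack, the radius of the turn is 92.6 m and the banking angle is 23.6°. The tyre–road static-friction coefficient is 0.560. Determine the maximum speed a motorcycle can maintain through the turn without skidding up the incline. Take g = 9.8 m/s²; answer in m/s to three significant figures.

34.6 m/s

At the maximum speed, friction acts down the slope at its limiting value f = μN. Radially (horizontal, toward centre): N sinθ + μN cosθ = mv²/r. Vertically: N cosθ − μN sinθ = mg.
Dividing: v² = r g (sinθ + μcosθ)/(cosθ − μsinθ).
sinθ + μcosθ = 0.4003 + 0.560×0.9164 = 0.9135; cosθ − μsinθ = 0.9164 − 0.560×0.4003 = 0.6922.
v² = 92.6 × 9.8 × 0.9135/0.6922 = 1198 m²/s², so v = 34.61 m/s.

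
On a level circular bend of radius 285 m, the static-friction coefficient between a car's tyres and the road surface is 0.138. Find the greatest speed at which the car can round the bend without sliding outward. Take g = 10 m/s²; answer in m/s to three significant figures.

Friction provides the centripetal force on a flat curve. At maximum speed it is at its limiting value: μ_s m g = m v²/r.
Mass cancels: v_max = √(μ_s g r) = √(0.138 × 10.0 × 285) = √393.3 = 19.83 m/s.

19.8 m/s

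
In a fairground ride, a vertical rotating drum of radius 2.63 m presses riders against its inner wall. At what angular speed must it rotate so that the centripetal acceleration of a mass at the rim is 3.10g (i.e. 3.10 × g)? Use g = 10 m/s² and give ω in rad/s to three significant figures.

Centripetal acceleration a_c = ω²r. Setting ω²r = 3.10g:
ω = √(3.10g / r) = √(3.10 × 10.0 / 2.63) = √11.79 = 3.433 rad/s.

3.43 rad/s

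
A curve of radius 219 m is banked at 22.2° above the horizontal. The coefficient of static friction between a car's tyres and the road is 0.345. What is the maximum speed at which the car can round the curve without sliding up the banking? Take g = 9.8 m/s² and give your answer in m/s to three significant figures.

43.4 m/s

At the maximum speed, friction acts down the slope at its limiting value f = μN. Radially (horizontal, toward centre): N sinθ + μN cosθ = mv²/r. Vertically: N cosθ − μN sinθ = mg.
Dividing: v² = r g (sinθ + μcosθ)/(cosθ − μsinθ).
sinθ + μcosθ = 0.3778 + 0.345×0.9259 = 0.6973; cosθ − μsinθ = 0.9259 − 0.345×0.3778 = 0.7955.
v² = 219 × 9.8 × 0.6973/0.7955 = 1881 m²/s², so v = 43.37 m/s.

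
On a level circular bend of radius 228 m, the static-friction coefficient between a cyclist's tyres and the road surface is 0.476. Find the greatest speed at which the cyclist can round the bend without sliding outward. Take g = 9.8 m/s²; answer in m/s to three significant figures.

Friction provides the centripetal force on a flat curve. At maximum speed it is at its limiting value: μ_s m g = m v²/r.
Mass cancels: v_max = √(μ_s g r) = √(0.476 × 9.8 × 228) = √1064 = 32.61 m/s.

32.6 m/s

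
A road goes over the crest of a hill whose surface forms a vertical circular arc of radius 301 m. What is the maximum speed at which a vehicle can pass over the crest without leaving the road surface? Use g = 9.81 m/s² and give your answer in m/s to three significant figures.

54.3 m/s

At the crest the centre of the circle is below the vehicle, so the net downward (centripetal) force is mg − N = mv²/r.
The vehicle leaves the road when N → 0, giving v_max = √(g r) = √(9.81 × 301) = 54.34 m/s.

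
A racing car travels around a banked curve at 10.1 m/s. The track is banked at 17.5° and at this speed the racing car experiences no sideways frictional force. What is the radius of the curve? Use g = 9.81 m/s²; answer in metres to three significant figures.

Frictionless banking: tanθ = v²/(rg), so r = v²/(g tanθ).
r = (10.1)²/(9.81 × tan 17.5°) = 102.0/(9.81 × 0.3153) = 102.0/3.093 = 32.98 m.

33.0 m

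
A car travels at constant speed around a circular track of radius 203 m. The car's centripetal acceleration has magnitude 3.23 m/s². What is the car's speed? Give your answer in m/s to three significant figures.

25.6 m/s

a_c = v²/r ⇒ v = √(a_c · r) = √(3.23 × 203) = √655.7 = 25.61 m/s.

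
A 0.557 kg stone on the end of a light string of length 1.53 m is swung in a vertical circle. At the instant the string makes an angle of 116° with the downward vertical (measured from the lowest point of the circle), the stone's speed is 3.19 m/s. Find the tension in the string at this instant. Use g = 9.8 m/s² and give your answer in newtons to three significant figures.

1.31 N

Take the radial direction toward the centre of the circle as positive. The component of the weight along the string toward the centre is −mg cos φ (φ measured from the bottom), so Newton's second law along the string gives T − mg cos φ = m v²/r.
cos 116° = -0.4384, so T = m(v²/r + g cos φ) = 0.557 × ((3.19)²/1.53 + 9.8 × -0.4384) = 0.557 × (6.651 + (-4.296)) = 0.557 × 2.355 = 1.312 N.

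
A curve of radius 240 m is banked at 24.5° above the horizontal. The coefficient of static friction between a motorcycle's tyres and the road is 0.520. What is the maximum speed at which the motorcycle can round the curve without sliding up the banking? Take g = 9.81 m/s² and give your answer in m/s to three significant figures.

54.9 m/s

At the maximum speed, friction acts down the slope at its limiting value f = μN. Radially (horizontal, toward centre): N sinθ + μN cosθ = mv²/r. Vertically: N cosθ − μN sinθ = mg.
Dividing: v² = r g (sinθ + μcosθ)/(cosθ − μsinθ).
sinθ + μcosθ = 0.4147 + 0.520×0.9100 = 0.8879; cosθ − μsinθ = 0.9100 − 0.520×0.4147 = 0.6943.
v² = 240 × 9.81 × 0.8879/0.6943 = 3011 m²/s², so v = 54.87 m/s.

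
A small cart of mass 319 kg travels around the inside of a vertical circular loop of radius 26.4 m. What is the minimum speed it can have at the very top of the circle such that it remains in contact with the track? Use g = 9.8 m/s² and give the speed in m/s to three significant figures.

At the top, both weight mg and N point toward the centre: N + mg = mv²/r.
At minimum speed N → 0, so mg = mv_min²/r ⇒ v_min = √(g r) = √(9.8 × 26.4) = 16.08 m/s.

16.1 m/s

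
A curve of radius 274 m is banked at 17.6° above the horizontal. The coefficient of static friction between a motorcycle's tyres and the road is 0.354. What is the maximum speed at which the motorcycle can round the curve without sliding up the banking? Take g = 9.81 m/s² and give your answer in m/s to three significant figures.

45.1 m/s

At the maximum speed, friction acts down the slope at its limiting value f = μN. Radially (horizontal, toward centre): N sinθ + μN cosθ = mv²/r. Vertically: N cosθ − μN sinθ = mg.
Dividing: v² = r g (sinθ + μcosθ)/(cosθ − μsinθ).
sinθ + μcosθ = 0.3024 + 0.354×0.9532 = 0.6398; cosθ − μsinθ = 0.9532 − 0.354×0.3024 = 0.8462.
v² = 274 × 9.81 × 0.6398/0.8462 = 2032 m²/s², so v = 45.08 m/s.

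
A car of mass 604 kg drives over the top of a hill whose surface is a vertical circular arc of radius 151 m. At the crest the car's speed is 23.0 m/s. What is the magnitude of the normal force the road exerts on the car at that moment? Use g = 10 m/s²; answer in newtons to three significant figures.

3920 N

At the crest the centripetal acceleration points downward (toward the centre of the arc), so mg − N = mv²/r.
N = m(g − v²/r) = 604 × (10.0 − (23.0)²/151) = 604 × (10.0 − 3.503) = 604 × 6.497 = 3924 N.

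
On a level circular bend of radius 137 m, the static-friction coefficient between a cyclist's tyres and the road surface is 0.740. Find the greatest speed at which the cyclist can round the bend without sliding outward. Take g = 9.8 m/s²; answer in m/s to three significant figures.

31.5 m/s

The only inward force on a level bend is static friction, so at the limit f_s = μ_s N = μ_s m g = m v²/r.
Mass cancels: v_max = √(μ_s g r) = √(0.740 × 9.8 × 137) = √993.5 = 31.52 m/s.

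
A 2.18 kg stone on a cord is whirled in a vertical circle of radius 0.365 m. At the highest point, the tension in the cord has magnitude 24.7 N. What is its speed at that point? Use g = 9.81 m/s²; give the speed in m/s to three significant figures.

At the top, T + mg = mv²/r, so v = √(r(T/m + g)) = √(0.365 × (24.7/2.18 + 9.81)) = √(0.365 × 21.14) = √7.716 = 2.778 m/s.

2.78 m/s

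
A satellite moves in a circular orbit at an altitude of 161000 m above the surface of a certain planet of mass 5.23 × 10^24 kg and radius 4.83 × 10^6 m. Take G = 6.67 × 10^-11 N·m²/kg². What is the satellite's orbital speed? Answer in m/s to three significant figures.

8360 m/s

Orbital radius r = R + h = 4.83 × 10^6 + 161000 = 4.991 × 10^6 m.
Gravity supplies the centripetal force: G M m / r² = m v² / r, so v = √(GM/r).
v = √(6.67 × 10^-11 × 5.23 × 10^24 / 4.991 × 10^6) = √(6.989 × 10^7) = 8360 m/s.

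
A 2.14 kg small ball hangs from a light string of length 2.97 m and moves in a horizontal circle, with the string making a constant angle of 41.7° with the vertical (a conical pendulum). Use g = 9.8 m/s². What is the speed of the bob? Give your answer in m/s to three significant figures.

4.15 m/s

The radius of the circle is r = L sinθ = 2.97 × sin 41.7° = 1.976 m.
Horizontally T sinθ = mv²/r and vertically T cosθ = mg, so tanθ = v²/(rg).
v = √(r g tanθ) = √(1.976 × 9.8 × 0.8910) = √17.25 = 4.153 m/s.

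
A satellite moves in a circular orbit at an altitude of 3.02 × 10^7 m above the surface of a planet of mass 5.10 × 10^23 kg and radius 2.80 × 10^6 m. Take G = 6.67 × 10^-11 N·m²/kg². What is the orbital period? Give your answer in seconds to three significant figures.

204000 s

r = R + h = 2.80 × 10^6 + 3.02 × 10^7 = 3.300 × 10^7 m. Gravity provides the centripetal force: G M m / r² = m v² / r ⇒ v = √(GM/r) = 1015 m/s.
T = 2πr/v = 2π × 3.300 × 10^7 / 1015 = 204200 s.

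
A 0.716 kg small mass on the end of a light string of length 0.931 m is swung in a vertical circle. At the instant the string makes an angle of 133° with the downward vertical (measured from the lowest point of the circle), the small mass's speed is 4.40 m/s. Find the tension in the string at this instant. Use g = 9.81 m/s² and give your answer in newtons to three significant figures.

10.1 N

Take the radial direction toward the centre of the circle as positive. The component of the weight along the string toward the centre is −mg cos φ (φ measured from the bottom), so Newton's second law along the string gives T − mg cos φ = m v²/r.
cos 133° = -0.6820, so T = m(v²/r + g cos φ) = 0.716 × ((4.40)²/0.931 + 9.81 × -0.6820) = 0.716 × (20.79 + (-6.690)) = 0.716 × 14.10 = 10.10 N.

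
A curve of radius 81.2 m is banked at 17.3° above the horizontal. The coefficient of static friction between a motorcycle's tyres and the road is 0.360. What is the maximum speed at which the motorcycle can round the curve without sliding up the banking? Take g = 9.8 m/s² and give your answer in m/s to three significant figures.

At the maximum speed, friction acts down the slope at its limiting value f = μN. Radially (horizontal, toward centre): N sinθ + μN cosθ = mv²/r. Vertically: N cosθ − μN sinθ = mg.
Dividing: v² = r g (sinθ + μcosθ)/(cosθ − μsinθ).
sinθ + μcosθ = 0.2974 + 0.360×0.9548 = 0.6411; cosθ − μsinθ = 0.9548 − 0.360×0.2974 = 0.8477.
v² = 81.2 × 9.8 × 0.6411/0.8477 = 601.8 m²/s², so v = 24.53 m/s.

24.5 m/s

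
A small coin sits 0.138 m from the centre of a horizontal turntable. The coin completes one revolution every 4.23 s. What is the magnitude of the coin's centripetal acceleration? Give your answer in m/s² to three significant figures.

0.304 m/s²

v = 2πr/T = 2π × 0.138/4.23 = 0.2050 m/s.
a_c = v²/r = (0.2050)²/0.138 = 0.04202/0.138 = 0.3045 m/s².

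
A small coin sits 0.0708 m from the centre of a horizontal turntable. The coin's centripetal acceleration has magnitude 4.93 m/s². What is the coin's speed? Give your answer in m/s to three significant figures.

0.591 m/s

a_c = v²/r ⇒ v = √(a_c · r) = √(4.93 × 0.0708) = √0.3490 = 0.5908 m/s.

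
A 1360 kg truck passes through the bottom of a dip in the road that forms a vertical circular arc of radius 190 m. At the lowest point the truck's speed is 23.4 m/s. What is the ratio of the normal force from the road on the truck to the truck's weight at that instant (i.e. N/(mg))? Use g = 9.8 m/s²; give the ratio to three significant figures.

1.29

At the bottom, N − mg = mv²/r, so N = m(v²/r + g) and N/(mg) = v²/(rg) + 1 = (23.4)²/(190 × 9.8) + 1 = 0.2941 + 1 = 1.294.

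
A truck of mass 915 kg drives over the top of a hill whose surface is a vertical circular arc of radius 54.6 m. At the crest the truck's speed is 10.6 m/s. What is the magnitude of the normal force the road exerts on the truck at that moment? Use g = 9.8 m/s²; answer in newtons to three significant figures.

At the crest the centripetal acceleration points downward (toward the centre of the arc), so mg − N = mv²/r.
N = m(g − v²/r) = 915 × (9.8 − (10.6)²/54.6) = 915 × (9.8 − 2.058) = 915 × 7.742 = 7084 N.

7080 N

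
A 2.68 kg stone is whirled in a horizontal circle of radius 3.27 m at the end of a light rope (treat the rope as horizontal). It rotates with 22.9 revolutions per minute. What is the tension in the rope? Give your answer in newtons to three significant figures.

ω = 22.9 rev/min × 2π/60 = 2.398 rad/s, so v = ωr = 2.398 × 3.27 = 7.842 m/s.
The tension is the only horizontal force, so it supplies the full centripetal force: T = m v²/r = 2.68 × (7.842)²/3.27 = 2.68 × 61.49/3.27 = 50.40 N.

50.4 N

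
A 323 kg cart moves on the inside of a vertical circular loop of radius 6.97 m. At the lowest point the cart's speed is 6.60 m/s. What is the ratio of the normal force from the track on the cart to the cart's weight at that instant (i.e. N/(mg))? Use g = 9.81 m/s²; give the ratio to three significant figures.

At the bottom, N − mg = mv²/r, so N = m(v²/r + g) and N/(mg) = v²/(rg) + 1 = (6.60)²/(6.97 × 9.81) + 1 = 0.6371 + 1 = 1.637.

1.64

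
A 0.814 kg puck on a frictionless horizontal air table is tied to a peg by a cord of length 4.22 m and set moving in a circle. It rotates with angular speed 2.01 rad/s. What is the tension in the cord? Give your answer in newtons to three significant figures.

v = ωr = 2.01 × 4.22 = 8.482 m/s.
The tension is the only horizontal force, so it supplies the full centripetal force: T = m v²/r = 0.814 × (8.482)²/4.22 = 0.814 × 71.95/4.22 = 13.88 N.

13.9 N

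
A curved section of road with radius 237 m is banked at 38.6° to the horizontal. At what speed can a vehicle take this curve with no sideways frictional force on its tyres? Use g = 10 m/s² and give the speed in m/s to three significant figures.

On a frictionless banked curve, N sinθ = mv²/r and N cosθ = mg, so tanθ = v²/(rg).
v = √(r g tanθ) = √(237 × 10.0 × tan 38.6°) = √(237 × 10.0 × 0.7983) = √1892 = 43.50 m/s.

43.5 m/s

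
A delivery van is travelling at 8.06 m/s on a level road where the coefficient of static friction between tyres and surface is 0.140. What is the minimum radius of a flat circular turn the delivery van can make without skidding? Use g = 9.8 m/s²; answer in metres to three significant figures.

47.3 m

At the limit, μ_s m g = m v²/r, so r_min = v²/(μ_s g) = (8.06)²/(0.140 × 9.8) = 64.96/1.372 = 47.35 m.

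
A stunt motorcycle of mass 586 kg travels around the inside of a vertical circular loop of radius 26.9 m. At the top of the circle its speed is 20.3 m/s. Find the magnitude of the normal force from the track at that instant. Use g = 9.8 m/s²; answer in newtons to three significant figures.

3230 N

At the top, both N and the weight mg point inward (toward the centre), so N + mg = mv²/r.
N = m(v²/r − g) = 586 × ((20.3)²/26.9 − 9.8) = 586 × (15.32 − 9.8) = 586 × 5.519 = 3234 N.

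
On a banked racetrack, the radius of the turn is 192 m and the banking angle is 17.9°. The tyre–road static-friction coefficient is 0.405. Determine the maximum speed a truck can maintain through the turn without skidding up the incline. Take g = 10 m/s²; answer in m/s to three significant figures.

At the maximum speed, friction acts down the slope at its limiting value f = μN. Radially (horizontal, toward centre): N sinθ + μN cosθ = mv²/r. Vertically: N cosθ − μN sinθ = mg.
Dividing: v² = r g (sinθ + μcosθ)/(cosθ − μsinθ).
sinθ + μcosθ = 0.3074 + 0.405×0.9516 = 0.6928; cosθ − μsinθ = 0.9516 − 0.405×0.3074 = 0.8271.
v² = 192 × 10.0 × 0.6928/0.8271 = 1608 m²/s², so v = 40.10 m/s.

40.1 m/s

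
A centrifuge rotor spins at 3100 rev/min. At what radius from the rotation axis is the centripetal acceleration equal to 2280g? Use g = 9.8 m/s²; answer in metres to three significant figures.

0.212 m

ω = 3100 rev/min × 2π/60 = 324.6 rad/s.
a_c = ω²r = 2280g ⇒ r = 2280 × 9.8 / (324.6)² = 22340/105400 = 0.2120 m.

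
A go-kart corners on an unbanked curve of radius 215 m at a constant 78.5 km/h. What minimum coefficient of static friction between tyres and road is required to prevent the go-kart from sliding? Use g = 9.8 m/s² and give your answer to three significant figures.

0.226

v = 78.5/3.6 = 21.81 m/s.
Friction provides the centripetal force: μ_s m g = m v²/r, so μ_s = v²/(g r) = (21.81)²/(9.8 × 215) = 475.5/2107 = 0.2257.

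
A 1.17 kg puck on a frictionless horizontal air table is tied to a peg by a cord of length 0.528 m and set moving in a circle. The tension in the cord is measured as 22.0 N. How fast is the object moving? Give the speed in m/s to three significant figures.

T = m v²/r ⇒ v = √(T r / m) = √(22.0 × 0.528 / 1.17) = √9.928 = 3.151 m/s.

3.15 m/s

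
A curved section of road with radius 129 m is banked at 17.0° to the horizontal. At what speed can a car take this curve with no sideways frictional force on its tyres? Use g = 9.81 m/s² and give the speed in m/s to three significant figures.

On a frictionless banked curve, N sinθ = mv²/r and N cosθ = mg, so tanθ = v²/(rg).
v = √(r g tanθ) = √(129 × 9.81 × tan 17.0°) = √(129 × 9.81 × 0.3057) = √386.9 = 19.67 m/s.

19.7 m/s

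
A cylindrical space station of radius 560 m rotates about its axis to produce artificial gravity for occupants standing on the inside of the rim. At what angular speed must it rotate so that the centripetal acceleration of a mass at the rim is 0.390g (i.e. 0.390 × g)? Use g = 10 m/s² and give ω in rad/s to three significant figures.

0.0835 rad/s

Centripetal acceleration a_c = ω²r. Setting ω²r = 0.390g:
ω = √(0.390g / r) = √(0.390 × 10.0 / 560) = √0.006964 = 0.08345 rad/s.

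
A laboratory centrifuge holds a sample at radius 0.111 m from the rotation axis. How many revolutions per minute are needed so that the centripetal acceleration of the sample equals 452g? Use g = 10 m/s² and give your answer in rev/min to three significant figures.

Require ω²r = 452g, so ω = √(452 × 10.0/0.111) = 201.8 rad/s.
In rev/min: ω × 60/(2π) = 201.8 × 60/(2π) = 1927 rev/min.

1930 rev/min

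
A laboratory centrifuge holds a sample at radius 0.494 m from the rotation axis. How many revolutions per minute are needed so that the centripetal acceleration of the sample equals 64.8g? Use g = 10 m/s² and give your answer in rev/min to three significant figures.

346 rev/min

Require ω²r = 64.8g, so ω = √(64.8 × 10.0/0.494) = 36.22 rad/s.
In rev/min: ω × 60/(2π) = 36.22 × 60/(2π) = 345.9 rev/min.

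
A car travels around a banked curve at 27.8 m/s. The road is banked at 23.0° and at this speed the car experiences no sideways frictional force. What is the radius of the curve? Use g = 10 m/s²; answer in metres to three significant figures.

182 m

Frictionless banking: tanθ = v²/(rg), so r = v²/(g tanθ).
r = (27.8)²/(10.0 × tan 23.0°) = 772.8/(10.0 × 0.4245) = 772.8/4.245 = 182.1 m.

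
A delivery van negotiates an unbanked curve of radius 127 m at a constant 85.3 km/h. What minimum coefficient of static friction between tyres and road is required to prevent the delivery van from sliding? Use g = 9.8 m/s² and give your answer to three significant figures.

0.451

v = 85.3/3.6 = 23.69 m/s.
Friction provides the centripetal force: μ_s m g = m v²/r, so μ_s = v²/(g r) = (23.69)²/(9.8 × 127) = 561.4/1245 = 0.4511.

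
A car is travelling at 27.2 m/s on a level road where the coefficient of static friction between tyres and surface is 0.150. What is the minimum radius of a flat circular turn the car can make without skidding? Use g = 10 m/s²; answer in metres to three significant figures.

At the limit, μ_s m g = m v²/r, so r_min = v²/(μ_s g) = (27.2)²/(0.150 × 10.0) = 739.8/1.500 = 493.2 m.

493 m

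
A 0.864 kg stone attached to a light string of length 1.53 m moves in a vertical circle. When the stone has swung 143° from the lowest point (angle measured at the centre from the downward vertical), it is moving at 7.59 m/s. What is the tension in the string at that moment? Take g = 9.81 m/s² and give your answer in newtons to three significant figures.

25.8 N

Take the radial direction toward the centre of the circle as positive. The component of the weight along the string toward the centre is −mg cos φ (φ measured from the bottom), so Newton's second law along the string gives T − mg cos φ = m v²/r.
cos 143° = -0.7986, so T = m(v²/r + g cos φ) = 0.864 × ((7.59)²/1.53 + 9.81 × -0.7986) = 0.864 × (37.65 + (-7.835)) = 0.864 × 29.82 = 25.76 N.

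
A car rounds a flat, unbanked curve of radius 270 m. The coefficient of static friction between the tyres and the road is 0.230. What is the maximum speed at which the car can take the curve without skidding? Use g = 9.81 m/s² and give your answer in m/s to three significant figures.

The only inward force on a level bend is static friction, so at the limit f_s = μ_s N = μ_s m g = m v²/r.
Mass cancels: v_max = √(μ_s g r) = √(0.230 × 9.81 × 270) = √609.2 = 24.68 m/s.

24.7 m/s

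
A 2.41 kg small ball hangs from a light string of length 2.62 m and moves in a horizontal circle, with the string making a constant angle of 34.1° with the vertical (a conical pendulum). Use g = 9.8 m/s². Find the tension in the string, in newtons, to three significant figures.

28.5 N

Vertically the bob has no acceleration, so T cosθ = mg.
T = mg/cosθ = 2.41 × 9.8 / cos 34.1° = 23.62/0.8281 = 28.52 N.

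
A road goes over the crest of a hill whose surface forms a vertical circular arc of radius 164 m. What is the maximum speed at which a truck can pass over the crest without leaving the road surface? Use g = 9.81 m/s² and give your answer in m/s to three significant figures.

40.1 m/s

At the crest the centre of the circle is below the truck, so the net downward (centripetal) force is mg − N = mv²/r.
The truck leaves the road when N → 0, giving v_max = √(g r) = √(9.81 × 164) = 40.11 m/s.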